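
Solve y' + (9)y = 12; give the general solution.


P(x) = 9, Q(x) = 12; integrating factor μ = e^(9x).
(μ y)' = 12e^(9x) ⇒ μ y = (4/3)e^(9x) + C.
Divide by μ: y = 4/3 + Ce^(-9x).


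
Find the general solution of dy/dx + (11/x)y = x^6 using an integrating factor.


P(x) = 11/x ⇒ μ = x^11.
(x^11 y)' = x^17 ⇒ x^11 y = x^18/(18) + C.
Solve for y: y = (1/18)x^7 + C/x^11.


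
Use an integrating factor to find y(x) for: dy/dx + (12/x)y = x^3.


P(x) = 12/x ⇒ μ = x^12.
(x^12 y)' = x^15 ⇒ x^12 y = x^16/(16) + C.
Solve for y: y = (1/16)x^4 + C/x^12.


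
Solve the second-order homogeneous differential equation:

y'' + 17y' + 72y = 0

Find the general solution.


Characteristic equation: r² + 17r + 72 = 0.
Factor: (r + 8)(r + 9) = 0 ⇒ r = -8, -9 (distinct real).
General solution: y = C₁e^(-8x) + C₂e^(-9x).


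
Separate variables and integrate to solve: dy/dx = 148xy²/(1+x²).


Separate: dy/y² = 148x/(1+x²) dx.
Integrate LHS: ∫ dy/y² = -1/y.
Integrate RHS via u = 1+x²: 74ln(1+x²) + C.
Result: -1/y = 74ln(1+x²) + C.


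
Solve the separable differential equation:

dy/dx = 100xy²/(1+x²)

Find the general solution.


Separate: dy/y² = 100x/(1+x²) dx.
Integrate LHS: ∫ dy/y² = -1/y.
Integrate RHS via u = 1+x²: 50ln(1+x²) + C.
Result: -1/y = 50ln(1+x²) + C.


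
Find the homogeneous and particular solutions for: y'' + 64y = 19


Homogeneous part: r² + 64 = 0 ⇒ r = ±8i, so y_h = C₁cos(8x) + C₂sin(8x).
Try constant y_p = A; plug in: 64A = 19 ⇒ A = 19/64.
General solution: y = C₁cos(8x) + C₂sin(8x) + 19/64.


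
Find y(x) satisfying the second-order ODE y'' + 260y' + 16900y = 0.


Characteristic equation: r² + 260r + 16900 = 0, i.e. (r + 130)² = 0.
Repeated root r = -130; include an x factor for the second linearly independent solution.
General solution: y = (C₁ + C₂x)e^(-130x).


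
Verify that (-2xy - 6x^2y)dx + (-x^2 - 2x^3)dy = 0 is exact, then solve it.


Check exactness: ∂M/∂y = -2x - 6x^2 and ∂N/∂x = -2x - 6x^2; equal, so the equation is exact.
Integrate M with respect to x (treating y as constant): ∫M dx = -x^2y - 2x^3y + h(y).
Differentiate w.r.t. y and set equal to N: all terms match, so h'(y) = 0 and h is a constant absorbed into C.
General solution: -x^2y - 2x^3y = C.


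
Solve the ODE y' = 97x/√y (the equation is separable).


Separate: √y dy = 97x dx.
Integrate: (2/3)y^(3/2) = (97/2)x² + C.


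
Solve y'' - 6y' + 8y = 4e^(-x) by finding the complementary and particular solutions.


Characteristic roots of r² - 6r + 8 = 0 are 4, 2.
y_h = C₁e^(4x) + C₂e^(2x).
Forcing exponent -1 is not a characteristic root; try y_p = Ae^(-x).
Substitute: A·(1 + (-6)·-1 + (8)) = A·15 = 4, so A = 4/15.
General solution: y = C₁e^(4x) + C₂e^(2x) + (4/15)e^(-x).


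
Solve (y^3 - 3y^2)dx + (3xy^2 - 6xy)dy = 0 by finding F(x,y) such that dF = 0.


Check exactness: ∂M/∂y = 3y^2 - 6y and ∂N/∂x = 3y^2 - 6y; equal, so the equation is exact.
Integrate M with respect to x (treating y as constant): ∫M dx = xy^3 - 3xy^2 + h(y).
Differentiate w.r.t. y and set equal to N: all terms match, so h'(y) = 0 and h is a constant absorbed into C.
General solution: xy^3 - 3xy^2 = C.


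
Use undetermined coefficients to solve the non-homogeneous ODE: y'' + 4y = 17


Homogeneous part: r² + 4 = 0 ⇒ r = ±2i, so y_h = C₁cos(2x) + C₂sin(2x).
Try constant y_p = A; plug in: 4A = 17 ⇒ A = 17/4.
General solution: y = C₁cos(2x) + C₂sin(2x) + 17/4.


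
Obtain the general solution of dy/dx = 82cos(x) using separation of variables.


g(y) = 1, so integrate directly: y = ∫ 82cos(x) dx = 82sin(x) + C.


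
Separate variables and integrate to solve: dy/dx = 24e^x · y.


Separate variables: dy/y = 24e^x dx.
Integrate: ln|y| = 24e^x + C₀.
Exponentiate: y = Ce^(24e^x).


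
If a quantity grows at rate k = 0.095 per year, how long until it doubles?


Exponential growth: P(t) = P₀ e^(0.095t). Set P(t)/P₀ = 2: e^(0.095t) = 2.
Solve: t = ln(2)/0.095 ≈ 7.30 years.


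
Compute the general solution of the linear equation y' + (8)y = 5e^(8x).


P(x) = 8 ⇒ μ = e^(8x).
(μ y)' = 5e^(16x) ⇒ μ y = (5/16)e^(16x) + C.
Divide by μ: y = (5/16)e^(8x) + Ce^(-8x).


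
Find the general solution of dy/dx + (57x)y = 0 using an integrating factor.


P(x) = 57x ⇒ μ = e^((57/2)x²).
Q(x) = 0 so μ y is constant: y = Ce^(-(57/2)x²).


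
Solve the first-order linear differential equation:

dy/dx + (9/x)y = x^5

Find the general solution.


P(x) = 9/x ⇒ μ = x^9.
(x^9 y)' = x^14 ⇒ x^9 y = x^15/(15) + C.
Solve for y: y = (1/15)x^6 + C/x^9.


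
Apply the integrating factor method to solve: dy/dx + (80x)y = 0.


P(x) = 80x ⇒ μ = e^(40x²).
Q(x) = 0 so μ y is constant: y = Ce^(-40x²).


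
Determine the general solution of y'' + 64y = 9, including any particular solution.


Homogeneous part: r² + 64 = 0 ⇒ r = ±8i, so y_h = C₁cos(8x) + C₂sin(8x).
Try constant y_p = A; plug in: 64A = 9 ⇒ A = 9/64.
General solution: y = C₁cos(8x) + C₂sin(8x) + 9/64.


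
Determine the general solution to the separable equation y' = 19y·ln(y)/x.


Separate: dy/[y ln(y)] = 19 dx/x.
Substitute u = ln(y): du/u = 19 dx/x.
Integrate: ln|ln(y)| = 19ln|x| + C₀, hence ln(y) = C·x^19.


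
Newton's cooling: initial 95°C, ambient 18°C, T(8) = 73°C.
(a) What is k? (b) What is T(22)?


Newton's law: T(t) = T_a + (T₀ - T_a)e^(-kt).
(a) Use T(8) = 73: (73 - 18)/(95 - 18) = e^(-k·8), so k = -ln(0.714)/8 ≈ 0.0421.
(b) Apply k to t = 22: T(22) = 18 + (77)e^(-0.925) ≈ 48.5°C.


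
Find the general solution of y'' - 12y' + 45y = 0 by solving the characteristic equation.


Characteristic equation: r² - 12r + 45 = 0.
Discriminant is negative; roots r = 6 ± 3i (complex conjugate pair).
General solution uses e^(α x)(C₁ cos(β x) + C₂ sin(β x)): y = e^(6x)(C₁cos(3x) + C₂sin(3x)).


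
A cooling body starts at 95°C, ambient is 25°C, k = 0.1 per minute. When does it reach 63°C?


From T(t) = T_a + (T₀ - T_a)e^(-kt), set T(t) = 63:
(63 - 25) / (95 - 25) = e^(-0.1t), so t = -ln(0.543)/0.1 ≈ 6.1 minutes.


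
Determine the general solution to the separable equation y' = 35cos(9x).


g(y) = 1, so integrate directly: y = ∫ 35cos(9x) dx = (35/9)sin(9x) + C.


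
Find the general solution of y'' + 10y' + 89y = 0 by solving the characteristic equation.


Characteristic equation: r² + 10r + 89 = 0.
Discriminant is negative; roots r = -5 ± 8i (complex conjugate pair).
General solution uses e^(α x)(C₁ cos(β x) + C₂ sin(β x)): y = e^(-5x)(C₁cos(8x) + C₂sin(8x)).


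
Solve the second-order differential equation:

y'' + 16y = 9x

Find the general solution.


Homogeneous: r² + 16 = 0 ⇒ r = ±4i, y_h = C₁cos(4x) + C₂sin(4x).
Polynomial forcing; try y_p = Ax + B. Then y_p'' + 16 y_p = 16(Ax + B) = 9x, so B = 0 and A = 9/16.
General solution: y = C₁cos(4x) + C₂sin(4x) + (9/16)x.


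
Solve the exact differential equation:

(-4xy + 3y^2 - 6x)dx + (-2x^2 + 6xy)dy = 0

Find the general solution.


Check exactness: ∂M/∂y = -4x + 6y and ∂N/∂x = -4x + 6y; equal, so the equation is exact.
Integrate M with respect to x (treating y as constant): ∫M dx = -2x^2y + 3xy^2 - 3x^2 + h(y).
Differentiate w.r.t. y and set equal to N: all terms match, so h'(y) = 0 and h is a constant absorbed into C.
General solution: -2x^2y + 3xy^2 - 3x^2 = C.


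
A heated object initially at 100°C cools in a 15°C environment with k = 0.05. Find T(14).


Newton's law: dT/dt = -k(T - T_a) has solution T(t) = T_a + (T₀ - T_a)e^(-kt).
Plug in T_a = 15, T₀ = 100, k = 0.05, t = 14: T(14) = 15 + (85)e^(-0.70) ≈ 57.2°C.


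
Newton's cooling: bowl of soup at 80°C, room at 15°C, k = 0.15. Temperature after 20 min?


Newton's law: dT/dt = -k(T - T_a) has solution T(t) = T_a + (T₀ - T_a)e^(-kt).
Plug in T_a = 15, T₀ = 80, k = 0.15, t = 20: T(20) = 15 + (65)e^(-3.00) ≈ 18.2°C.


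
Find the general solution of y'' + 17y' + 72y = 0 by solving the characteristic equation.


Characteristic equation: r² + 17r + 72 = 0.
Factor: (r + 9)(r + 8) = 0 ⇒ r = -9, -8 (distinct real).
General solution: y = C₁e^(-9x) + C₂e^(-8x).


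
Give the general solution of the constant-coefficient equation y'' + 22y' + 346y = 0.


Characteristic equation: r² + 22r + 346 = 0.
Discriminant is negative; roots r = -11 ± 15i (complex conjugate pair).
General solution uses e^(α x)(C₁ cos(β x) + C₂ sin(β x)): y = e^(-11x)(C₁cos(15x) + C₂sin(15x)).


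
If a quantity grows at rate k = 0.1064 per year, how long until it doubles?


Exponential growth: P(t) = P₀ e^(0.1064t). Set P(t)/P₀ = 2: e^(0.1064t) = 2.
Solve: t = ln(2)/0.1064 ≈ 6.51 years.


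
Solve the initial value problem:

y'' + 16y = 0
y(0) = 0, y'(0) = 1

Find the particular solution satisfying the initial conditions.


Characteristic roots of r² + 16 = 0 are ±4i, so y = C₁cos(4x) + C₂sin(4x).
Apply y(0) = 0: C₁ = 0. Differentiate and apply y'(0) = 1: 4·C₂ = 1, so C₂ = 1/4.
Particular solution: y = (1/4)sin(4x).


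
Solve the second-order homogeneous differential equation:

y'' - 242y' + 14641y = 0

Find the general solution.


Characteristic equation: r² - 242r + 14641 = 0, i.e. (r - 121)² = 0.
Repeated root r = 121; include an x factor for the second linearly independent solution.
General solution: y = (C₁ + C₂x)e^(121x).


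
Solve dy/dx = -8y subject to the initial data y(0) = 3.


General solution of y' = -8y is y = Ce^(-8x).
Apply y(0) = 3: C = 3.
Particular solution: y = 3e^(-8x).


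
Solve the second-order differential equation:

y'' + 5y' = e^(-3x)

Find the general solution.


Characteristic roots of r² + 5r = 0 are -5, 0.
y_h = C₁e^(-5x) + C₂.
Forcing exponent -3 is not a characteristic root; try y_p = Ae^(-3x).
Substitute: A·(9 + (5)·-3 + (0)) = A·-6 = 1, so A = -1/6.
General solution: y = C₁e^(-5x) + C₂ - (1/6)e^(-3x).


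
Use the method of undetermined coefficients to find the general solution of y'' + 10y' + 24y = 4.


Characteristic roots of r² + 10r + 24 = 0 are -6, -4.
y_h = C₁e^(-6x) + C₂e^(-4x).
Constant forcing; try y_p = A. Then 24A = 4 ⇒ A = 1/6.
General solution: y = C₁e^(-6x) + C₂e^(-4x) + 1/6.


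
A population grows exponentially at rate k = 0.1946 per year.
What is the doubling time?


Exponential growth: P(t) = P₀ e^(0.1946t). Set P(t)/P₀ = 2: e^(0.1946t) = 2.
Solve: t = ln(2)/0.1946 ≈ 3.56 years.


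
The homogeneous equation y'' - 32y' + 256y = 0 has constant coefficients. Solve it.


Characteristic equation: r² - 32r + 256 = 0, i.e. (r - 16)² = 0.
Repeated root r = 16; include an x factor for the second linearly independent solution.
General solution: y = (C₁ + C₂x)e^(16x).


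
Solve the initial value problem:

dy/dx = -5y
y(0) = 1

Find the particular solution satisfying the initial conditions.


General solution of y' = -5y is y = Ce^(-5x).
Apply y(0) = 1: C = 1.
Particular solution: y = e^(-5x).


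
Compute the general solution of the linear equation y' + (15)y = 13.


P(x) = 15, Q(x) = 13; integrating factor μ = e^(15x).
(μ y)' = 13e^(15x) ⇒ μ y = (13/15)e^(15x) + C.
Divide by μ: y = 13/15 + Ce^(-15x).


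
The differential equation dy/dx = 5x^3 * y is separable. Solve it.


Separate variables: dy/y = 5x^3 dx.
Integrate: ln|y| = (5/4)x^4 + C₀.
Exponentiate: y = Ce^((5/4)x^4).


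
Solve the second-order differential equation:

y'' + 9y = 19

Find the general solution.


Homogeneous part: r² + 9 = 0 ⇒ r = ±3i, so y_h = C₁cos(3x) + C₂sin(3x).
Try constant y_p = A; plug in: 9A = 19 ⇒ A = 19/9.
General solution: y = C₁cos(3x) + C₂sin(3x) + 19/9.


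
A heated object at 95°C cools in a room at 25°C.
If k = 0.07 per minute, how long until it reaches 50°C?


From T(t) = T_a + (T₀ - T_a)e^(-kt), set T(t) = 50:
(50 - 25) / (95 - 25) = e^(-0.07t), so t = -ln(0.357)/0.07 ≈ 14.7 minutes.


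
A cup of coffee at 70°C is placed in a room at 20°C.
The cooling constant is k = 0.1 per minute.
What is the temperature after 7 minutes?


Newton's law: dT/dt = -k(T - T_a) has solution T(t) = T_a + (T₀ - T_a)e^(-kt).
Plug in T_a = 20, T₀ = 70, k = 0.1, t = 7: T(7) = 20 + (50)e^(-0.70) ≈ 44.8°C.


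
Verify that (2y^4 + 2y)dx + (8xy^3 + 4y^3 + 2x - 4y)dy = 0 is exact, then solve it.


Check exactness: ∂M/∂y = 8y^3 + 2 and ∂N/∂x = 8y^3 + 2; equal, so the equation is exact.
Integrate M with respect to x (treating y as constant): ∫M dx = 2xy^4 + 2xy + h(y).
Differentiate w.r.t. y and set equal to N: the x-dependent terms already match, leaving h'(y) = 4y^3 - 4y. Integrate: h(y) = y^4 - 2y^2.
So F(x,y) = 2xy^4 + y^4 + 2xy - 2y^2.
General solution: 2xy^4 + y^4 + 2xy - 2y^2 = C.


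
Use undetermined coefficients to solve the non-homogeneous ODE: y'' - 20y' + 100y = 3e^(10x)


Characteristic polynomial (r - 10)² = 0; repeated root r = 10.
y_h = (C₁ + C₂x)e^(10x). Forcing matches the repeated root (resonance), so try y_p = Ax² e^(10x).
Substitute and solve for A: 2A = 3, so A = 3/2.
General solution: y = (C₁ + C₂x + (3/2)x²)e^(10x).


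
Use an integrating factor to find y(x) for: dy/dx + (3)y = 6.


P(x) = 3, Q(x) = 6; integrating factor μ = e^(3x).
(μ y)' = 6e^(3x) ⇒ μ y = 2e^(3x) + C.
Divide by μ: y = 2 + Ce^(-3x).


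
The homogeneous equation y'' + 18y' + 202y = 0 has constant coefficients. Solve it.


Characteristic equation: r² + 18r + 202 = 0.
Discriminant is negative; roots r = -9 ± 11i (complex conjugate pair).
General solution uses e^(α x)(C₁ cos(β x) + C₂ sin(β x)): y = e^(-9x)(C₁cos(11x) + C₂sin(11x)).


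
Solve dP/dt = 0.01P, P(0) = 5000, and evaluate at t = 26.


The ODE dP/dt = 0.01P has solution P(t) = P(0)e^(0.01t).
Substitute P(0) = 5000 and t = 26: P(26) = 5000 e^(0.26) ≈ 6485.


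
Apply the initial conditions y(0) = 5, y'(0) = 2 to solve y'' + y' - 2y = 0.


Characteristic roots of r² + r - 2 = 0 are -2, 1.
General solution y = c₁ e^(-2x) + c₂ e^(x).
Apply y(0) = 5: c₁ + c₂ = 5. Apply y'(0) = 2: -2 c₁ + 1 c₂ = 2.
Solve: c₁ = 1, c₂ = 4.
Particular solution: y = e^(-2x) + 4e^(x).


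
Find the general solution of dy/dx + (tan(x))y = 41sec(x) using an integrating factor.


P(x) = tan(x) ⇒ μ = e^(∫tan(x)dx) = sec(x).
(sec(x) y)' = 41sec²(x) ⇒ sec(x) y = 41tan(x) + C.
Multiply by cos(x): y = 41sin(x) + C·cos(x).


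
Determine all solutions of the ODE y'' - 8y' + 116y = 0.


Characteristic equation: r² - 8r + 116 = 0.
Discriminant is negative; roots r = 4 ± 10i (complex conjugate pair).
General solution uses e^(α x)(C₁ cos(β x) + C₂ sin(β x)): y = e^(4x)(C₁cos(10x) + C₂sin(10x)).


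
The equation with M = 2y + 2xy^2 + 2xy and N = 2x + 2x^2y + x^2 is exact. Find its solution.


Check exactness: ∂M/∂y = 2 + 4xy + 2x and ∂N/∂x = 2 + 4xy + 2x; equal, so the equation is exact.
Integrate M with respect to x (treating y as constant): ∫M dx = 2xy + x^2y^2 + x^2y + h(y).
Differentiate w.r.t. y and set equal to N: all terms match, so h'(y) = 0 and h is a constant absorbed into C.
General solution: 2xy + x^2y^2 + x^2y = C.


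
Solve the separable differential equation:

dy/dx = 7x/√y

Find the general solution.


Separate: √y dy = 7x dx.
Integrate: (2/3)y^(3/2) = (7/2)x² + C.


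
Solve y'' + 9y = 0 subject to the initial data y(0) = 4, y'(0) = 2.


Characteristic roots of r² + 9 = 0 are ±3i, so y = C₁cos(3x) + C₂sin(3x).
Apply y(0) = 4: C₁ = 4. Differentiate and apply y'(0) = 2: 3·C₂ = 2, so C₂ = 2/3.
Particular solution: y = 4cos(3x) + (2/3)sin(3x).


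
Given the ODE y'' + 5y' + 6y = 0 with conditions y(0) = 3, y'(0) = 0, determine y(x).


Characteristic roots of r² + 5r + 6 = 0 are -2, -3.
General solution y = c₁ e^(-2x) + c₂ e^(-3x).
Apply y(0) = 3: c₁ + c₂ = 3. Apply y'(0) = 0: -2 c₁ - 3 c₂ = 0.
Solve: c₁ = 9, c₂ = -6.
Particular solution: y = 9e^(-2x) - 6e^(-3x).


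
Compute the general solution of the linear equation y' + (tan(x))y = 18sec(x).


P(x) = tan(x) ⇒ μ = e^(∫tan(x)dx) = sec(x).
(sec(x) y)' = 18sec²(x) ⇒ sec(x) y = 18tan(x) + C.
Multiply by cos(x): y = 18sin(x) + C·cos(x).


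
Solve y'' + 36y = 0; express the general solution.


Characteristic equation: r² + 36 = 0.
Discriminant is negative; roots r = 0 ± 6i (complex conjugate pair).
General solution uses e^(α x)(C₁ cos(β x) + C₂ sin(β x)): y = C₁cos(6x) + C₂sin(6x).


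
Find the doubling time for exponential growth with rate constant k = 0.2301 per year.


Exponential growth: P(t) = P₀ e^(0.2301t). Set P(t)/P₀ = 2: e^(0.2301t) = 2.
Solve: t = ln(2)/0.2301 ≈ 3.01 years.


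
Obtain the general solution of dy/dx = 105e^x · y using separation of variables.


Separate variables: dy/y = 105e^x dx.
Integrate: ln|y| = 105e^x + C₀.
Exponentiate: y = Ce^(105e^x).


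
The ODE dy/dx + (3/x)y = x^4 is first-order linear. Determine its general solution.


P(x) = 3/x ⇒ μ = x^3.
(x^3 y)' = x^3·x^4 = x^7.
Integrate: x^3 y = x^8/(8) + C.
Solve for y: y = (1/8)x^5 + C/x^3.


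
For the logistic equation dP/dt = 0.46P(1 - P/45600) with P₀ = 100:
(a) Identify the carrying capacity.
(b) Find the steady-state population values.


Logistic ODE dP/dt = 0.46P(1 - P/45600) has equilibria where dP/dt = 0, i.e. P = 0 or P = 45600.
The coefficient (1 - P/K) = 0 when P = K, identifying K = 45600 as the carrying capacity.
(a) K = 45600; (b) equilibria P = 0 and P = 45600.


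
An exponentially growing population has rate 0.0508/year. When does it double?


Exponential growth: P(t) = P₀ e^(0.0508t). Set P(t)/P₀ = 2: e^(0.0508t) = 2.
Solve: t = ln(2)/0.0508 ≈ 13.64 years.


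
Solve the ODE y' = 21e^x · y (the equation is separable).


Separate variables: dy/y = 21e^x dx.
Integrate: ln|y| = 21e^x + C₀.
Exponentiate: y = Ce^(21e^x).


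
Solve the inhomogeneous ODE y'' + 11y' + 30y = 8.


Characteristic roots of r² + 11r + 30 = 0 are -6, -5.
y_h = C₁e^(-6x) + C₂e^(-5x).
Constant forcing; try y_p = A. Then 30A = 8 ⇒ A = 4/15.
General solution: y = C₁e^(-6x) + C₂e^(-5x) + 4/15.


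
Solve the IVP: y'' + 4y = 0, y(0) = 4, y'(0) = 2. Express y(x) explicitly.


Characteristic roots of r² + 4 = 0 are ±2i, so y = C₁cos(2x) + C₂sin(2x).
Apply y(0) = 4: C₁ = 4. Differentiate and apply y'(0) = 2: 2·C₂ = 2, so C₂ = 1.
Particular solution: y = 4cos(2x) + sin(2x).


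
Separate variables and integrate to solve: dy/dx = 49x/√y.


Separate: √y dy = 49x dx.
Integrate: (2/3)y^(3/2) = (49/2)x² + C.


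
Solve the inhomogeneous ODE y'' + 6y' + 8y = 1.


Characteristic roots of r² + 6r + 8 = 0 are -4, -2.
y_h = C₁e^(-4x) + C₂e^(-2x).
Constant forcing; try y_p = A. Then 8A = 1 ⇒ A = 1/8.
General solution: y = C₁e^(-4x) + C₂e^(-2x) + 1/8.


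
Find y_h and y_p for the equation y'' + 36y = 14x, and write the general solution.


Homogeneous: r² + 36 = 0 ⇒ r = ±6i, y_h = C₁cos(6x) + C₂sin(6x).
Polynomial forcing; try y_p = Ax + B. Then y_p'' + 36 y_p = 36(Ax + B) = 14x, so B = 0 and A = 7/18.
General solution: y = C₁cos(6x) + C₂sin(6x) + (7/18)x.


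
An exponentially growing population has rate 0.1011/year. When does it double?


Exponential growth: P(t) = P₀ e^(0.1011t). Set P(t)/P₀ = 2: e^(0.1011t) = 2.
Solve: t = ln(2)/0.1011 ≈ 6.86 years.


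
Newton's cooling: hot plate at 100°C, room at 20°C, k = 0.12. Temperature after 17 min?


Newton's law: dT/dt = -k(T - T_a) has solution T(t) = T_a + (T₀ - T_a)e^(-kt).
Plug in T_a = 20, T₀ = 100, k = 0.12, t = 17: T(17) = 20 + (80)e^(-2.04) ≈ 30.4°C.


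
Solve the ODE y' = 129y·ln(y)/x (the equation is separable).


Separate: dy/[y ln(y)] = 129 dx/x.
Substitute u = ln(y): du/u = 129 dx/x.
Integrate: ln|ln(y)| = 129ln|x| + C₀, hence ln(y) = C·x^129.


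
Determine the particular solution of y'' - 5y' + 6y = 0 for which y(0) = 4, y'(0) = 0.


Characteristic roots of r² - 5r + 6 = 0 are 3, 2.
General solution y = c₁ e^(3x) + c₂ e^(2x).
Apply y(0) = 4: c₁ + c₂ = 4. Apply y'(0) = 0: 3 c₁ + 2 c₂ = 0.
Solve: c₁ = -8, c₂ = 12.
Particular solution: y = -8e^(3x) + 12e^(2x).


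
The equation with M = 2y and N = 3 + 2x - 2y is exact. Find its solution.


Check exactness: ∂M/∂y = 2 and ∂N/∂x = 2; equal, so the equation is exact.
Integrate M with respect to x (treating y as constant): ∫M dx = 2xy + h(y).
Differentiate w.r.t. y and set equal to N: the x-dependent terms already match, leaving h'(y) = 3 - 2y. Integrate: h(y) = 3y - y^2.
So F(x,y) = 3y + 2xy - y^2.
General solution: 3y + 2xy - y^2 = C.


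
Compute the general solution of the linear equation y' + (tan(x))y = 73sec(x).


P(x) = tan(x) ⇒ μ = e^(∫tan(x)dx) = sec(x).
(sec(x) y)' = 73sec²(x) ⇒ sec(x) y = 73tan(x) + C.
Multiply by cos(x): y = 73sin(x) + C·cos(x).


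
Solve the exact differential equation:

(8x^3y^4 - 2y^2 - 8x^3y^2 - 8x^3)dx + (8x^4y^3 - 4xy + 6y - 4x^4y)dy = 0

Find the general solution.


Check exactness: ∂M/∂y = 32x^3y^3 - 4y - 16x^3y and ∂N/∂x = 32x^3y^3 - 4y - 16x^3y; equal, so the equation is exact.
Integrate M with respect to x (treating y as constant): ∫M dx = 2x^4y^4 - 2xy^2 - 2x^4y^2 - 2x^4 + h(y).
Differentiate w.r.t. y and set equal to N: the x-dependent terms already match, leaving h'(y) = 6y. Integrate: h(y) = 3y^2.
So F(x,y) = 2x^4y^4 - 2xy^2 + 3y^2 - 2x^4y^2 - 2x^4.
General solution: 2x^4y^4 - 2xy^2 + 3y^2 - 2x^4y^2 - 2x^4 = C.


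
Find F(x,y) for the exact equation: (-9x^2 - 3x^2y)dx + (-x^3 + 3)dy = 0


Check exactness: ∂M/∂y = -3x^2 and ∂N/∂x = -3x^2; equal, so the equation is exact.
Integrate M with respect to x (treating y as constant): ∫M dx = -3x^3 - x^3y + h(y).
Differentiate w.r.t. y and set equal to N: the x-dependent terms already match, leaving h'(y) = 3. Integrate: h(y) = 3y.
So F(x,y) = -3x^3 - x^3y + 3y.
General solution: -3x^3 - x^3y + 3y = C.


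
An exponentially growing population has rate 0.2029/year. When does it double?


Exponential growth: P(t) = P₀ e^(0.2029t). Set P(t)/P₀ = 2: e^(0.2029t) = 2.
Solve: t = ln(2)/0.2029 ≈ 3.42 years.


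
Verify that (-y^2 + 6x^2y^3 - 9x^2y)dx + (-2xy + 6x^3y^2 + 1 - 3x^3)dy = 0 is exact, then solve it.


Check exactness: ∂M/∂y = -2y + 18x^2y^2 - 9x^2 and ∂N/∂x = -2y + 18x^2y^2 - 9x^2; equal, so the equation is exact.
Integrate M with respect to x (treating y as constant): ∫M dx = -xy^2 + 2x^3y^3 - 3x^3y + h(y).
Differentiate w.r.t. y and set equal to N: the x-dependent terms already match, leaving h'(y) = 1. Integrate: h(y) = y.
So F(x,y) = -xy^2 + 2x^3y^3 + y - 3x^3y.
General solution: -xy^2 + 2x^3y^3 + y - 3x^3y = C.


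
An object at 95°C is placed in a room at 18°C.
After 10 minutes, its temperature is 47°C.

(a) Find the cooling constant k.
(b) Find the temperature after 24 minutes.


Newton's law: T(t) = T_a + (T₀ - T_a)e^(-kt).
(a) Use T(10) = 47: (47 - 18)/(95 - 18) = e^(-k·10), so k = -ln(0.377)/10 ≈ 0.0977.
(b) Apply k to t = 24: T(24) = 18 + (77)e^(-2.344) ≈ 25.4°C.


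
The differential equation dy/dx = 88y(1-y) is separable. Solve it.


Separate: dy/[y(1-y)] = 88 dx.
Partial fractions: 1/[y(1-y)] = 1/y + 1/(1-y).
Integrate: ln|y/(1-y)| = 88x + C₀.
Solve for y: y = 1/(1 + Ce^(-88x)).


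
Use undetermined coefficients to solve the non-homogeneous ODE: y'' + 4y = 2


Homogeneous part: r² + 4 = 0 ⇒ r = ±2i, so y_h = C₁cos(2x) + C₂sin(2x).
Try constant y_p = A; plug in: 4A = 2 ⇒ A = 1/2.
General solution: y = C₁cos(2x) + C₂sin(2x) + 1/2.


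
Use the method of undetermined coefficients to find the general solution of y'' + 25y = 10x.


Homogeneous: r² + 25 = 0 ⇒ r = ±5i, y_h = C₁cos(5x) + C₂sin(5x).
Polynomial forcing; try y_p = Ax + B. Then y_p'' + 25 y_p = 25(Ax + B) = 10x, so B = 0 and A = 2/5.
General solution: y = C₁cos(5x) + C₂sin(5x) + (2/5)x.


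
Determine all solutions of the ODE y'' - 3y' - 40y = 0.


Characteristic equation: r² - 3r - 40 = 0.
Factor: (r - 8)(r + 5) = 0 ⇒ r = 8, -5 (distinct real).
General solution: y = C₁e^(8x) + C₂e^(-5x).


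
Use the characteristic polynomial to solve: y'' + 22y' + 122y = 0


Characteristic equation: r² + 22r + 122 = 0.
Discriminant is negative; roots r = -11 ± 1i (complex conjugate pair).
General solution uses e^(α x)(C₁ cos(β x) + C₂ sin(β x)): y = e^(-11x)(C₁cos(x) + C₂sin(x)).


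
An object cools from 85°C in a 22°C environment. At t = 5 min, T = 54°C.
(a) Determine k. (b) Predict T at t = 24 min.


Newton's law: T(t) = T_a + (T₀ - T_a)e^(-kt).
(a) Use T(5) = 54: (54 - 22)/(85 - 22) = e^(-k·5), so k = -ln(0.508)/5 ≈ 0.1355.
(b) Apply k to t = 24: T(24) = 22 + (63)e^(-3.252) ≈ 24.4°C.


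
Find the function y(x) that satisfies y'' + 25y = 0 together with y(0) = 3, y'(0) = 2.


Characteristic roots of r² + 25 = 0 are ±5i, so y = C₁cos(5x) + C₂sin(5x).
Apply y(0) = 3: C₁ = 3. Differentiate and apply y'(0) = 2: 5·C₂ = 2, so C₂ = 2/5.
Particular solution: y = 3cos(5x) + (2/5)sin(5x).


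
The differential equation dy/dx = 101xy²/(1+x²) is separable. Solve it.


Separate: dy/y² = 101x/(1+x²) dx.
Integrate LHS: ∫ dy/y² = -1/y.
Integrate RHS via u = 1+x²: (101/2)ln(1+x²) + C.
Result: -1/y = (101/2)ln(1+x²) + C.


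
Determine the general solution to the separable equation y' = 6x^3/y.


Separate variables: y dy = 6x^3 dx.
Integrate both sides: y²/2 = (3/2)x^4 + C₀.
Multiply by 2: y² = 3x^4 + C.


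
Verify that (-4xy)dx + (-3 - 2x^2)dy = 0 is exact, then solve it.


Check exactness: ∂M/∂y = -4x and ∂N/∂x = -4x; equal, so the equation is exact.
Integrate M with respect to x (treating y as constant): ∫M dx = -2x^2y + h(y).
Differentiate w.r.t. y and set equal to N: the x-dependent terms already match, leaving h'(y) = -3. Integrate: h(y) = -3y.
So F(x,y) = -3y - 2x^2y.
General solution: -3y - 2x^2y = C.


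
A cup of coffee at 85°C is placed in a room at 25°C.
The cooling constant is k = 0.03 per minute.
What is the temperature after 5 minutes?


Newton's law: dT/dt = -k(T - T_a) has solution T(t) = T_a + (T₀ - T_a)e^(-kt).
Plug in T_a = 25, T₀ = 85, k = 0.03, t = 5: T(5) = 25 + (60)e^(-0.15) ≈ 76.6°C.


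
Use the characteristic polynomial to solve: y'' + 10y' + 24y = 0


Characteristic equation: r² + 10r + 24 = 0.
Factor: (r + 4)(r + 6) = 0 ⇒ r = -4, -6 (distinct real).
General solution: y = C₁e^(-4x) + C₂e^(-6x).


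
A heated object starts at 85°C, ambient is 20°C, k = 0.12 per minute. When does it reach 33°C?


From T(t) = T_a + (T₀ - T_a)e^(-kt), set T(t) = 33:
(33 - 20) / (85 - 20) = e^(-0.12t), so t = -ln(0.200)/0.12 ≈ 13.4 minutes.


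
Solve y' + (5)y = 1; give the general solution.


P(x) = 5, Q(x) = 1; integrating factor μ = e^(5x).
(μ y)' = e^(5x) ⇒ μ y = (1/5)e^(5x) + C.
Divide by μ: y = 1/5 + Ce^(-5x).


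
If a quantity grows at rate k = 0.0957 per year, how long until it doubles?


Exponential growth: P(t) = P₀ e^(0.0957t). Set P(t)/P₀ = 2: e^(0.0957t) = 2.
Solve: t = ln(2)/0.0957 ≈ 7.24 years.


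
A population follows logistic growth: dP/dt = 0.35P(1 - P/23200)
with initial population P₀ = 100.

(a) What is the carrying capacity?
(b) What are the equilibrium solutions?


Logistic ODE dP/dt = 0.35P(1 - P/23200) has equilibria where dP/dt = 0, i.e. P = 0 or P = 23200.
The coefficient (1 - P/K) = 0 when P = K, identifying K = 23200 as the carrying capacity.
(a) K = 23200; (b) equilibria P = 0 and P = 23200.


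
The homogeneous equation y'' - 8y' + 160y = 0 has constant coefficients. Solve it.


Characteristic equation: r² - 8r + 160 = 0.
Discriminant is negative; roots r = 4 ± 12i (complex conjugate pair).
General solution uses e^(α x)(C₁ cos(β x) + C₂ sin(β x)): y = e^(4x)(C₁cos(12x) + C₂sin(12x)).


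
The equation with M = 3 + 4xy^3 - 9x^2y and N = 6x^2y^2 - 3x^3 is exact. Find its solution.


Check exactness: ∂M/∂y = 12xy^2 - 9x^2 and ∂N/∂x = 12xy^2 - 9x^2; equal, so the equation is exact.
Integrate M with respect to x (treating y as constant): ∫M dx = 3x + 2x^2y^3 - 3x^3y + h(y).
Differentiate w.r.t. y and set equal to N: all terms match, so h'(y) = 0 and h is a constant absorbed into C.
General solution: 3x + 2x^2y^3 - 3x^3y = C.


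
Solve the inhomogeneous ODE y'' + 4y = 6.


Homogeneous part: r² + 4 = 0 ⇒ r = ±2i, so y_h = C₁cos(2x) + C₂sin(2x).
Try constant y_p = A; plug in: 4A = 6 ⇒ A = 3/2.
General solution: y = C₁cos(2x) + C₂sin(2x) + 3/2.


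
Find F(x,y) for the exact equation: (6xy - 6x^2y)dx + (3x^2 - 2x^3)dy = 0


Check exactness: ∂M/∂y = 6x - 6x^2 and ∂N/∂x = 6x - 6x^2; equal, so the equation is exact.
Integrate M with respect to x (treating y as constant): ∫M dx = 3x^2y - 2x^3y + h(y).
Differentiate w.r.t. y and set equal to N: all terms match, so h'(y) = 0 and h is a constant absorbed into C.
General solution: 3x^2y - 2x^3y = C.


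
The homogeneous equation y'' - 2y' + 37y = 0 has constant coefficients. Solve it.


Characteristic equation: r² - 2r + 37 = 0.
Discriminant is negative; roots r = 1 ± 6i (complex conjugate pair).
General solution uses e^(α x)(C₁ cos(β x) + C₂ sin(β x)): y = e^(x)(C₁cos(6x) + C₂sin(6x)).


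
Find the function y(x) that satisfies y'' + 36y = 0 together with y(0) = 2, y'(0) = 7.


Characteristic roots of r² + 36 = 0 are ±6i, so y = C₁cos(6x) + C₂sin(6x).
Apply y(0) = 2: C₁ = 2. Differentiate and apply y'(0) = 7: 6·C₂ = 7, so C₂ = 7/6.
Particular solution: y = 2cos(6x) + (7/6)sin(6x).


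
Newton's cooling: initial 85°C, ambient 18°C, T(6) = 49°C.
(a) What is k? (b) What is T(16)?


Newton's law: T(t) = T_a + (T₀ - T_a)e^(-kt).
(a) Use T(6) = 49: (49 - 18)/(85 - 18) = e^(-k·6), so k = -ln(0.463)/6 ≈ 0.1285.
(b) Apply k to t = 16: T(16) = 18 + (67)e^(-2.055) ≈ 26.6°C.


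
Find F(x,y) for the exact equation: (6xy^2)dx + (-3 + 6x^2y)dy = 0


Check exactness: ∂M/∂y = 12xy and ∂N/∂x = 12xy; equal, so the equation is exact.
Integrate M with respect to x (treating y as constant): ∫M dx = 3x^2y^2 + h(y).
Differentiate w.r.t. y and set equal to N: the x-dependent terms already match, leaving h'(y) = -3. Integrate: h(y) = -3y.
So F(x,y) = -3y + 3x^2y^2.
General solution: -3y + 3x^2y^2 = C.


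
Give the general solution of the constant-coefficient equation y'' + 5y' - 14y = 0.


Characteristic equation: r² + 5r - 14 = 0.
Factor: (r - 2)(r + 7) = 0 ⇒ r = 2, -7 (distinct real).
General solution: y = C₁e^(2x) + C₂e^(-7x).


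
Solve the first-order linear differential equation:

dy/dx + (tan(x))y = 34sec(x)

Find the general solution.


P(x) = tan(x) ⇒ μ = e^(∫tan(x)dx) = sec(x).
(sec(x) y)' = 34sec²(x) ⇒ sec(x) y = 34tan(x) + C.
Multiply by cos(x): y = 34sin(x) + C·cos(x).


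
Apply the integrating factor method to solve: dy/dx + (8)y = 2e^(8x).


P(x) = 8 ⇒ μ = e^(8x).
(μ y)' = 2e^(16x) ⇒ μ y = (2/16)e^(16x) + C.
Divide by μ: y = (1/8)e^(8x) + Ce^(-8x).


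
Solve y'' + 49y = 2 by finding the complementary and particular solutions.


Homogeneous part: r² + 49 = 0 ⇒ r = ±7i, so y_h = C₁cos(7x) + C₂sin(7x).
Try constant y_p = A; plug in: 49A = 2 ⇒ A = 2/49.
General solution: y = C₁cos(7x) + C₂sin(7x) + 2/49.


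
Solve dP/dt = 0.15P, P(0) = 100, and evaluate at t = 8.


The ODE dP/dt = 0.15P has solution P(t) = P(0)e^(0.15t).
Substitute P(0) = 100 and t = 8: P(8) = 100 e^(1.20) ≈ 332.


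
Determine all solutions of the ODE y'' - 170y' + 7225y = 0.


Characteristic equation: r² - 170r + 7225 = 0, i.e. (r - 85)² = 0.
Repeated root r = 85; include an x factor for the second linearly independent solution.
General solution: y = (C₁ + C₂x)e^(85x).


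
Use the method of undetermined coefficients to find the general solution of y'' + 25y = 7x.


Homogeneous: r² + 25 = 0 ⇒ r = ±5i, y_h = C₁cos(5x) + C₂sin(5x).
Polynomial forcing; try y_p = Ax + B. Then y_p'' + 25 y_p = 25(Ax + B) = 7x, so B = 0 and A = 7/25.
General solution: y = C₁cos(5x) + C₂sin(5x) + (7/25)x.


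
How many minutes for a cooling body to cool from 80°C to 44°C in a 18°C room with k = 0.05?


From T(t) = T_a + (T₀ - T_a)e^(-kt), set T(t) = 44:
(44 - 18) / (80 - 18) = e^(-0.05t), so t = -ln(0.419)/0.05 ≈ 17.4 minutes.


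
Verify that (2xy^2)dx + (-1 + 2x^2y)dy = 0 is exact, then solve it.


Check exactness: ∂M/∂y = 4xy and ∂N/∂x = 4xy; equal, so the equation is exact.
Integrate M with respect to x (treating y as constant): ∫M dx = x^2y^2 + h(y).
Differentiate w.r.t. y and set equal to N: the x-dependent terms already match, leaving h'(y) = -1. Integrate: h(y) = -y.
So F(x,y) = -y + x^2y^2.
General solution: -y + x^2y^2 = C.


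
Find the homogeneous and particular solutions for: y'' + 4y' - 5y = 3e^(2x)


Characteristic roots of r² + 4r - 5 = 0 are -5, 1.
y_h = C₁e^(-5x) + C₂e^(x).
Forcing exponent 2 is not a characteristic root; try y_p = Ae^(2x).
Substitute: A·(4 + (4)·2 + (-5)) = A·7 = 3, so A = 3/7.
General solution: y = C₁e^(-5x) + C₂e^(x) + (3/7)e^(2x).


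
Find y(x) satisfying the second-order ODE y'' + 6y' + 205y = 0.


Characteristic equation: r² + 6r + 205 = 0.
Discriminant is negative; roots r = -3 ± 14i (complex conjugate pair).
General solution uses e^(α x)(C₁ cos(β x) + C₂ sin(β x)): y = e^(-3x)(C₁cos(14x) + C₂sin(14x)).


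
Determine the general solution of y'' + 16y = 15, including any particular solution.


Homogeneous part: r² + 16 = 0 ⇒ r = ±4i, so y_h = C₁cos(4x) + C₂sin(4x).
Try constant y_p = A; plug in: 16A = 15 ⇒ A = 15/16.
General solution: y = C₁cos(4x) + C₂sin(4x) + 15/16.


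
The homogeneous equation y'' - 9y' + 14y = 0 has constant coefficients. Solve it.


Characteristic equation: r² - 9r + 14 = 0.
Factor: (r - 2)(r - 7) = 0 ⇒ r = 2, 7 (distinct real).
General solution: y = C₁e^(2x) + C₂e^(7x).


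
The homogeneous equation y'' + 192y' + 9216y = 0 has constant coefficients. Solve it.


Characteristic equation: r² + 192r + 9216 = 0, i.e. (r + 96)² = 0.
Repeated root r = -96; include an x factor for the second linearly independent solution.
General solution: y = (C₁ + C₂x)e^(-96x).


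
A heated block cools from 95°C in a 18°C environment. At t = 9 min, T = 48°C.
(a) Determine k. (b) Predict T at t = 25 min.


Newton's law: T(t) = T_a + (T₀ - T_a)e^(-kt).
(a) Use T(9) = 48: (48 - 18)/(95 - 18) = e^(-k·9), so k = -ln(0.390)/9 ≈ 0.1047.
(b) Apply k to t = 25: T(25) = 18 + (77)e^(-2.618) ≈ 23.6°C.


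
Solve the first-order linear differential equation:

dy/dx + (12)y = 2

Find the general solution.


P(x) = 12, Q(x) = 2; integrating factor μ = e^(12x).
(μ y)' = 2e^(12x) ⇒ μ y = (1/6)e^(12x) + C.
Divide by μ: y = 1/6 + Ce^(-12x).


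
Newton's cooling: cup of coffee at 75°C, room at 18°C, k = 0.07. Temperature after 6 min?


Newton's law: dT/dt = -k(T - T_a) has solution T(t) = T_a + (T₀ - T_a)e^(-kt).
Plug in T_a = 18, T₀ = 75, k = 0.07, t = 6: T(6) = 18 + (57)e^(-0.42) ≈ 55.5°C.


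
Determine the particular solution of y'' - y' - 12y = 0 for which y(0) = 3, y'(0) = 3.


Characteristic roots of r² - r - 12 = 0 are -3, 4.
General solution y = c₁ e^(-3x) + c₂ e^(4x).
Apply y(0) = 3: c₁ + c₂ = 3. Apply y'(0) = 3: -3 c₁ + 4 c₂ = 3.
Solve: c₁ = 9/7, c₂ = 12/7.
Particular solution: y = (9/7)e^(-3x) + (12/7)e^(4x).


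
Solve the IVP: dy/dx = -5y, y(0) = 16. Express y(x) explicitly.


General solution of y' = -5y is y = Ce^(-5x).
Apply y(0) = 16: C = 16.
Particular solution: y = 16e^(-5x).


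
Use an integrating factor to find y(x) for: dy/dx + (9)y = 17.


P(x) = 9, Q(x) = 17; integrating factor μ = e^(9x).
(μ y)' = 17e^(9x) ⇒ μ y = (17/9)e^(9x) + C.
Divide by μ: y = 17/9 + Ce^(-9x).


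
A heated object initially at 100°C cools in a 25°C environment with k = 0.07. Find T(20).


Newton's law: dT/dt = -k(T - T_a) has solution T(t) = T_a + (T₀ - T_a)e^(-kt).
Plug in T_a = 25, T₀ = 100, k = 0.07, t = 20: T(20) = 25 + (75)e^(-1.40) ≈ 43.5°C.


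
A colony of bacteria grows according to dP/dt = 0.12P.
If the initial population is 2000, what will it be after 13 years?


The ODE dP/dt = 0.12P has solution P(t) = P(0)e^(0.12t).
Substitute P(0) = 2000 and t = 13: P(13) = 2000 e^(1.56) ≈ 9518.


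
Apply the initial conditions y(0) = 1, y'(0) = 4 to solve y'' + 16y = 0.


Characteristic roots of r² + 16 = 0 are ±4i, so y = C₁cos(4x) + C₂sin(4x).
Apply y(0) = 1: C₁ = 1. Differentiate and apply y'(0) = 4: 4·C₂ = 4, so C₂ = 1.
Particular solution: y = cos(4x) + sin(4x).


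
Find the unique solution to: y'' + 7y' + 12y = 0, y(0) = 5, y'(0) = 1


Characteristic roots of r² + 7r + 12 = 0 are -4, -3.
General solution y = c₁ e^(-4x) + c₂ e^(-3x).
Apply y(0) = 5: c₁ + c₂ = 5. Apply y'(0) = 1: -4 c₁ - 3 c₂ = 1.
Solve: c₁ = -16, c₂ = 21.
Particular solution: y = -16e^(-4x) + 21e^(-3x).


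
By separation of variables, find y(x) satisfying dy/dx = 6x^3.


Integrate both sides with respect to x: y = ∫ 6x^3 dx = (3/2)x^4 + C.


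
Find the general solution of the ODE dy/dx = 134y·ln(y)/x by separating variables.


Separate: dy/[y ln(y)] = 134 dx/x.
Substitute u = ln(y): du/u = 134 dx/x.
Integrate: ln|ln(y)| = 134ln|x| + C₀, hence ln(y) = C·x^134.


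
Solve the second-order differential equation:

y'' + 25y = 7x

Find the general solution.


Homogeneous: r² + 25 = 0 ⇒ r = ±5i, y_h = C₁cos(5x) + C₂sin(5x).
Polynomial forcing; try y_p = Ax + B. Then y_p'' + 25 y_p = 25(Ax + B) = 7x, so B = 0 and A = 7/25.
General solution: y = C₁cos(5x) + C₂sin(5x) + (7/25)x.


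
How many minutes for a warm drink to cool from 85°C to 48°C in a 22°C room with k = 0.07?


From T(t) = T_a + (T₀ - T_a)e^(-kt), set T(t) = 48:
(48 - 22) / (85 - 22) = e^(-0.07t), so t = -ln(0.413)/0.07 ≈ 12.6 minutes.


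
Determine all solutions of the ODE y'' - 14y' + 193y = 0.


Characteristic equation: r² - 14r + 193 = 0.
Discriminant is negative; roots r = 7 ± 12i (complex conjugate pair).
General solution uses e^(α x)(C₁ cos(β x) + C₂ sin(β x)): y = e^(7x)(C₁cos(12x) + C₂sin(12x)).


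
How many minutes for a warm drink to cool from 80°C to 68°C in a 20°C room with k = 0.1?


From T(t) = T_a + (T₀ - T_a)e^(-kt), set T(t) = 68:
(68 - 20) / (80 - 20) = e^(-0.1t), so t = -ln(0.800)/0.1 ≈ 2.2 minutes.


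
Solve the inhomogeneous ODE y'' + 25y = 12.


Homogeneous part: r² + 25 = 0 ⇒ r = ±5i, so y_h = C₁cos(5x) + C₂sin(5x).
Try constant y_p = A; plug in: 25A = 12 ⇒ A = 12/25.
General solution: y = C₁cos(5x) + C₂sin(5x) + 12/25.


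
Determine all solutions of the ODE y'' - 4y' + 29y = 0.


Characteristic equation: r² - 4r + 29 = 0.
Discriminant is negative; roots r = 2 ± 5i (complex conjugate pair).
General solution uses e^(α x)(C₁ cos(β x) + C₂ sin(β x)): y = e^(2x)(C₁cos(5x) + C₂sin(5x)).


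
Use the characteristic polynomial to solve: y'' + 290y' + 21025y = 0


Characteristic equation: r² + 290r + 21025 = 0, i.e. (r + 145)² = 0.
Repeated root r = -145; include an x factor for the second linearly independent solution.
General solution: y = (C₁ + C₂x)e^(-145x).


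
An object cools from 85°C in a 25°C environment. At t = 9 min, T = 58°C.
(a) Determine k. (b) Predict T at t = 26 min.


Newton's law: T(t) = T_a + (T₀ - T_a)e^(-kt).
(a) Use T(9) = 58: (58 - 25)/(85 - 25) = e^(-k·9), so k = -ln(0.550)/9 ≈ 0.0664.
(b) Apply k to t = 26: T(26) = 25 + (60)e^(-1.727) ≈ 35.7°C.
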